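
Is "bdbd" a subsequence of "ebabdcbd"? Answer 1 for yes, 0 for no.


Check if "bdbd" is a subsequence of "ebabdcbd"
Greedy scan:
  Position 0 ('e'): no match needed
  Position 1 ('b'): matches sub[0] = 'b'
  Position 2 ('a'): no match needed
  Position 3 ('b'): no match needed
  Position 4 ('d'): matches sub[1] = 'd'
  Position 5 ('c'): no match needed
  Position 6 ('b'): matches sub[2] = 'b'
  Position 7 ('d'): matches sub[3] = 'd'
All 4 characters matched => is a subsequence

1


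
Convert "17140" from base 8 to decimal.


Input: "17140" in base 8
Positional expansion:
  Digit '1' (value 1) x 8^4 = 4096
  Digit '7' (value 7) x 8^3 = 3584
  Digit '1' (value 1) x 8^2 = 64
  Digit '4' (value 4) x 8^1 = 32
  Digit '0' (value 0) x 8^0 = 0
Sum = 7776

7776


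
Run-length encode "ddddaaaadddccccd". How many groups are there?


Input: ddddaaaadddccccd
Scanning for consecutive runs:
  Group 1: 'd' x 4 (positions 0-3)
  Group 2: 'a' x 4 (positions 4-7)
  Group 3: 'd' x 3 (positions 8-10)
  Group 4: 'c' x 4 (positions 11-14)
  Group 5: 'd' x 1 (positions 15-15)
Total groups: 5

5


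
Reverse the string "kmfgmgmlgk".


Input: kmfgmgmlgk
Reading characters right to left:
  Position 9: 'k'
  Position 8: 'g'
  Position 7: 'l'
  Position 6: 'm'
  Position 5: 'g'
  Position 4: 'm'
  Position 3: 'g'
  Position 2: 'f'
  Position 1: 'm'
  Position 0: 'k'
Reversed: kglmgmgfmk

kglmgmgfmk


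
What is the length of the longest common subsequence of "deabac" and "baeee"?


LCS of "deabac" and "baeee"
DP table:
           b    a    e    e    e
      0    0    0    0    0    0
  d   0    0    0    0    0    0
  e   0    0    0    1    1    1
  a   0    0    1    1    1    1
  b   0    1    1    1    1    1
  a   0    1    2    2    2    2
  c   0    1    2    2    2    2
LCS length = dp[6][5] = 2

2


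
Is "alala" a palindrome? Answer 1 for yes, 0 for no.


Input: alala
Reversed: alala
  Compare pos 0 ('a') with pos 4 ('a'): match
  Compare pos 1 ('l') with pos 3 ('l'): match
Result: palindrome

1


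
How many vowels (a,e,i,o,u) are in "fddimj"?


Input: fddimj
Checking each character:
  'f' at position 0: consonant
  'd' at position 1: consonant
  'd' at position 2: consonant
  'i' at position 3: vowel (running total: 1)
  'm' at position 4: consonant
  'j' at position 5: consonant
Total vowels: 1

1


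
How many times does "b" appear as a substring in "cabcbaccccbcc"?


Searching for "b" in "cabcbaccccbcc"
Scanning each position:
  Position 0: "c" => no
  Position 1: "a" => no
  Position 2: "b" => MATCH
  Position 3: "c" => no
  Position 4: "b" => MATCH
  Position 5: "a" => no
  Position 6: "c" => no
  Position 7: "c" => no
  Position 8: "c" => no
  Position 9: "c" => no
  Position 10: "b" => MATCH
  Position 11: "c" => no
  Position 12: "c" => no
Total occurrences: 3

3


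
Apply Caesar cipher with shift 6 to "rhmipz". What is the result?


Caesar cipher: shift "rhmipz" by 6
  'r' (pos 17) + 6 = pos 23 = 'x'
  'h' (pos 7) + 6 = pos 13 = 'n'
  'm' (pos 12) + 6 = pos 18 = 's'
  'i' (pos 8) + 6 = pos 14 = 'o'
  'p' (pos 15) + 6 = pos 21 = 'v'
  'z' (pos 25) + 6 = pos 5 = 'f'
Result: xnsovf

xnsovf


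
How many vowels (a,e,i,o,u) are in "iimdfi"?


Input: iimdfi
Checking each character:
  'i' at position 0: vowel (running total: 1)
  'i' at position 1: vowel (running total: 2)
  'm' at position 2: consonant
  'd' at position 3: consonant
  'f' at position 4: consonant
  'i' at position 5: vowel (running total: 3)
Total vowels: 3

3


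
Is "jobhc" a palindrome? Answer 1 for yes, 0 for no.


Input: jobhc
Reversed: chboj
  Compare pos 0 ('j') with pos 4 ('c'): MISMATCH
  Compare pos 1 ('o') with pos 3 ('h'): MISMATCH
Result: not a palindrome

0


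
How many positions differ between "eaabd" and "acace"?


Comparing "eaabd" and "acace" position by position:
  Position 0: 'e' vs 'a' => DIFFER
  Position 1: 'a' vs 'c' => DIFFER
  Position 2: 'a' vs 'a' => same
  Position 3: 'b' vs 'c' => DIFFER
  Position 4: 'd' vs 'e' => DIFFER
Positions that differ: 4

4


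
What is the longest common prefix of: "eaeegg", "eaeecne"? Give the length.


Words: eaeegg, eaeecne
  Position 0: all 'e' => match
  Position 1: all 'a' => match
  Position 2: all 'e' => match
  Position 3: all 'e' => match
  Position 4: ('g', 'c') => mismatch, stop
LCP = "eaee" (length 4)

4


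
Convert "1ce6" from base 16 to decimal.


Input: "1ce6" in base 16
Positional expansion:
  Digit '1' (value 1) x 16^3 = 4096
  Digit 'c' (value 12) x 16^2 = 3072
  Digit 'e' (value 14) x 16^1 = 224
  Digit '6' (value 6) x 16^0 = 6
Sum = 7398

7398


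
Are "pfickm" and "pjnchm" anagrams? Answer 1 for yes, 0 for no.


Strings: "pfickm", "pjnchm"
Sorted first:  cfikmp
Sorted second: chjmnp
Differ at position 1: 'f' vs 'h' => not anagrams

0


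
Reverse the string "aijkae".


Input: aijkae
Reading characters right to left:
  Position 5: 'e'
  Position 4: 'a'
  Position 3: 'k'
  Position 2: 'j'
  Position 1: 'i'
  Position 0: 'a'
Reversed: eakjia

eakjia


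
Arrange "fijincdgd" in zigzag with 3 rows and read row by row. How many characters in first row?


Zigzag "fijincdgd" into 3 rows:
Placing characters:
  'f' => row 0
  'i' => row 1
  'j' => row 2
  'i' => row 1
  'n' => row 0
  'c' => row 1
  'd' => row 2
  'g' => row 1
  'd' => row 0
Rows:
  Row 0: "fnd"
  Row 1: "iicg"
  Row 2: "jd"
First row length: 3

3


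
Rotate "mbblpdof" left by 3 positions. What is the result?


Input: "mbblpdof", rotate left by 3
First 3 characters: "mbb"
Remaining characters: "lpdof"
Concatenate remaining + first: "lpdof" + "mbb" = "lpdofmbb"

lpdofmbb


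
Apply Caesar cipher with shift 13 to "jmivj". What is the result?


Caesar cipher: shift "jmivj" by 13
  'j' (pos 9) + 13 = pos 22 = 'w'
  'm' (pos 12) + 13 = pos 25 = 'z'
  'i' (pos 8) + 13 = pos 21 = 'v'
  'v' (pos 21) + 13 = pos 8 = 'i'
  'j' (pos 9) + 13 = pos 22 = 'w'
Result: wzviw

wzviw


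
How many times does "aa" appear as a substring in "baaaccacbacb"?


Searching for "aa" in "baaaccacbacb"
Scanning each position:
  Position 0: "ba" => no
  Position 1: "aa" => MATCH
  Position 2: "aa" => MATCH
  Position 3: "ac" => no
  Position 4: "cc" => no
  Position 5: "ca" => no
  Position 6: "ac" => no
  Position 7: "cb" => no
  Position 8: "ba" => no
  Position 9: "ac" => no
  Position 10: "cb" => no
Total occurrences: 2

2


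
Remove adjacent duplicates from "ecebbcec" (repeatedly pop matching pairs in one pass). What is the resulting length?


Input: ecebbcec
Stack-based adjacent duplicate removal:
  Read 'e': push. Stack: e
  Read 'c': push. Stack: ec
  Read 'e': push. Stack: ece
  Read 'b': push. Stack: eceb
  Read 'b': matches stack top 'b' => pop. Stack: ece
  Read 'c': push. Stack: ecec
  Read 'e': push. Stack: ecece
  Read 'c': push. Stack: ececec
Final stack: "ececec" (length 6)

6


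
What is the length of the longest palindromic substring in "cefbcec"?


Input: "cefbcec"
Checking substrings for palindromes:
  [4:7] "cec" (len 3) => palindrome
Longest palindromic substring: "cec" with length 3

3


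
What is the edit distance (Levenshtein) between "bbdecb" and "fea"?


Computing edit distance: "bbdecb" -> "fea"
DP table:
           f    e    a
      0    1    2    3
  b   1    1    2    3
  b   2    2    2    3
  d   3    3    3    3
  e   4    4    3    4
  c   5    5    4    4
  b   6    6    5    5
Edit distance = dp[6][3] = 5

5


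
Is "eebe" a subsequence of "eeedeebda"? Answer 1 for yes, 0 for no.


Check if "eebe" is a subsequence of "eeedeebda"
Greedy scan:
  Position 0 ('e'): matches sub[0] = 'e'
  Position 1 ('e'): matches sub[1] = 'e'
  Position 2 ('e'): no match needed
  Position 3 ('d'): no match needed
  Position 4 ('e'): no match needed
  Position 5 ('e'): no match needed
  Position 6 ('b'): matches sub[2] = 'b'
  Position 7 ('d'): no match needed
  Position 8 ('a'): no match needed
Only matched 3/4 characters => not a subsequence

0


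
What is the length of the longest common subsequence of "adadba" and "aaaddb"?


LCS of "adadba" and "aaaddb"
DP table:
           a    a    a    d    d    b
      0    0    0    0    0    0    0
  a   0    1    1    1    1    1    1
  d   0    1    1    1    2    2    2
  a   0    1    2    2    2    2    2
  d   0    1    2    2    3    3    3
  b   0    1    2    2    3    3    4
  a   0    1    2    3    3    3    4
LCS length = dp[6][6] = 4

4


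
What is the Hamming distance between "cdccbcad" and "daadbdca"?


Comparing "cdccbcad" and "daadbdca" position by position:
  Position 0: 'c' vs 'd' => differ
  Position 1: 'd' vs 'a' => differ
  Position 2: 'c' vs 'a' => differ
  Position 3: 'c' vs 'd' => differ
  Position 4: 'b' vs 'b' => same
  Position 5: 'c' vs 'd' => differ
  Position 6: 'a' vs 'c' => differ
  Position 7: 'd' vs 'a' => differ
Total differences (Hamming distance): 7

7


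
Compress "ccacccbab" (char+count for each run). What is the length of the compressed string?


Input: ccacccbab
Runs:
  'c' x 2 => "c2"
  'a' x 1 => "a1"
  'c' x 3 => "c3"
  'b' x 1 => "b1"
  'a' x 1 => "a1"
  'b' x 1 => "b1"
Compressed: "c2a1c3b1a1b1"
Compressed length: 12

12


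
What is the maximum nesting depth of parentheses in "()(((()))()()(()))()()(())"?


Input: "()(((()))()()(()))()()(())"
Tracking depth:
  Position 0 '(': depth becomes 1
  Position 1 ')': depth becomes 0
  Position 2 '(': depth becomes 1
  Position 3 '(': depth becomes 2
  Position 4 '(': depth becomes 3
  Position 5 '(': depth becomes 4
  Position 6 ')': depth becomes 3
  Position 7 ')': depth becomes 2
  Position 8 ')': depth becomes 1
  Position 9 '(': depth becomes 2
  Position 10 ')': depth becomes 1
  Position 11 '(': depth becomes 2
  Position 12 ')': depth becomes 1
  Position 13 '(': depth becomes 2
  Position 14 '(': depth becomes 3
  Position 15 ')': depth becomes 2
  Position 16 ')': depth becomes 1
  Position 17 ')': depth becomes 0
  Position 18 '(': depth becomes 1
  Position 19 ')': depth becomes 0
  Position 20 '(': depth becomes 1
  Position 21 ')': depth becomes 0
  Position 22 '(': depth becomes 1
  Position 23 '(': depth becomes 2
  Position 24 ')': depth becomes 1
  Position 25 ')': depth becomes 0
Maximum depth reached: 4

4


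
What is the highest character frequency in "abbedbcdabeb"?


Input: abbedbcdabeb
Character counts:
  'a': 2
  'b': 5
  'c': 1
  'd': 2
  'e': 2
Maximum frequency: 5

5


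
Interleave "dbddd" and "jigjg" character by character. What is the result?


Interleaving "dbddd" and "jigjg":
  Position 0: 'd' from first, 'j' from second => "dj"
  Position 1: 'b' from first, 'i' from second => "bi"
  Position 2: 'd' from first, 'g' from second => "dg"
  Position 3: 'd' from first, 'j' from second => "dj"
  Position 4: 'd' from first, 'g' from second => "dg"
Result: djbidgdjdg

djbidgdjdg


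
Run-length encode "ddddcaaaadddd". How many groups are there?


Input: ddddcaaaadddd
Scanning for consecutive runs:
  Group 1: 'd' x 4 (positions 0-3)
  Group 2: 'c' x 1 (positions 4-4)
  Group 3: 'a' x 4 (positions 5-8)
  Group 4: 'd' x 4 (positions 9-12)
Total groups: 4

4


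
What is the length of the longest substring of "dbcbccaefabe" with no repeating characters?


Input: "dbcbccaefabe"
Sliding window (track last position of each char):
  Position 0 ('d'): window [0,0] length 1 -- new best
  Position 1 ('b'): window [0,1] length 2 -- new best
  Position 2 ('c'): window [0,2] length 3 -- new best
  Position 3 ('b'): repeat (last at 1), move window start to 2
  Position 3 ('b'): window [2,3] length 2
  Position 4 ('c'): repeat (last at 2), move window start to 3
  Position 4 ('c'): window [3,4] length 2
  Position 5 ('c'): repeat (last at 4), move window start to 5
  Position 5 ('c'): window [5,5] length 1
  Position 6 ('a'): window [5,6] length 2
  Position 7 ('e'): window [5,7] length 3
  Position 8 ('f'): window [5,8] length 4 -- new best
  Position 9 ('a'): repeat (last at 6), move window start to 7
  Position 9 ('a'): window [7,9] length 3
  Position 10 ('b'): window [7,10] length 4
  Position 11 ('e'): repeat (last at 7), move window start to 8
  Position 11 ('e'): window [8,11] length 4
Longest substring with no repeats: "caef" with length 4

4


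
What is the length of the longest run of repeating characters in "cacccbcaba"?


Input: "cacccbcaba"
Scanning for longest run:
  Position 1 ('a'): new char, reset run to 1
  Position 2 ('c'): new char, reset run to 1
  Position 3 ('c'): continues run of 'c', length=2
  Position 4 ('c'): continues run of 'c', length=3
  Position 5 ('b'): new char, reset run to 1
  Position 6 ('c'): new char, reset run to 1
  Position 7 ('a'): new char, reset run to 1
  Position 8 ('b'): new char, reset run to 1
  Position 9 ('a'): new char, reset run to 1
Longest run: 'c' with length 3

3


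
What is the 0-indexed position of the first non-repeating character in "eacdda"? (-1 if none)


Input: eacdda
Character frequencies:
  'a': 2
  'c': 1
  'd': 2
  'e': 1
Scanning left to right for freq == 1:
  Position 0 ('e'): unique! => answer = 0

0


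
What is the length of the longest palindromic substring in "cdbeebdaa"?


Input: "cdbeebdaa"
Checking substrings for palindromes:
  [1:7] "dbeebd" (len 6) => palindrome
  [2:6] "beeb" (len 4) => palindrome
  [3:5] "ee" (len 2) => palindrome
  [7:9] "aa" (len 2) => palindrome
Longest palindromic substring: "dbeebd" with length 6

6


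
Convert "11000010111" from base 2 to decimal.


Input: "11000010111" in base 2
Positional expansion:
  Digit '1' (value 1) x 2^10 = 1024
  Digit '1' (value 1) x 2^9 = 512
  Digit '0' (value 0) x 2^8 = 0
  Digit '0' (value 0) x 2^7 = 0
  Digit '0' (value 0) x 2^6 = 0
  Digit '0' (value 0) x 2^5 = 0
  Digit '1' (value 1) x 2^4 = 16
  Digit '0' (value 0) x 2^3 = 0
  Digit '1' (value 1) x 2^2 = 4
  Digit '1' (value 1) x 2^1 = 2
  Digit '1' (value 1) x 2^0 = 1
Sum = 1559

1559


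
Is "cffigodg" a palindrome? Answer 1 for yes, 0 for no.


Input: cffigodg
Reversed: gdogiffc
  Compare pos 0 ('c') with pos 7 ('g'): MISMATCH
  Compare pos 1 ('f') with pos 6 ('d'): MISMATCH
  Compare pos 2 ('f') with pos 5 ('o'): MISMATCH
  Compare pos 3 ('i') with pos 4 ('g'): MISMATCH
Result: not a palindrome

0


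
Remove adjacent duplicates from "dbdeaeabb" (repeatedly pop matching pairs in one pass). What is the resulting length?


Input: dbdeaeabb
Stack-based adjacent duplicate removal:
  Read 'd': push. Stack: d
  Read 'b': push. Stack: db
  Read 'd': push. Stack: dbd
  Read 'e': push. Stack: dbde
  Read 'a': push. Stack: dbdea
  Read 'e': push. Stack: dbdeae
  Read 'a': push. Stack: dbdeaea
  Read 'b': push. Stack: dbdeaeab
  Read 'b': matches stack top 'b' => pop. Stack: dbdeaea
Final stack: "dbdeaea" (length 7)

7


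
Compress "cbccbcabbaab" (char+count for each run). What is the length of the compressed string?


Input: cbccbcabbaab
Runs:
  'c' x 1 => "c1"
  'b' x 1 => "b1"
  'c' x 2 => "c2"
  'b' x 1 => "b1"
  'c' x 1 => "c1"
  'a' x 1 => "a1"
  'b' x 2 => "b2"
  'a' x 2 => "a2"
  'b' x 1 => "b1"
Compressed: "c1b1c2b1c1a1b2a2b1"
Compressed length: 18

18


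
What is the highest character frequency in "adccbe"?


Input: adccbe
Character counts:
  'a': 1
  'b': 1
  'c': 2
  'd': 1
  'e': 1
Maximum frequency: 2

2


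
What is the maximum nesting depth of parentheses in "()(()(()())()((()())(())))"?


Input: "()(()(()())()((()())(())))"
Tracking depth:
  Position 0 '(': depth becomes 1
  Position 1 ')': depth becomes 0
  Position 2 '(': depth becomes 1
  Position 3 '(': depth becomes 2
  Position 4 ')': depth becomes 1
  Position 5 '(': depth becomes 2
  Position 6 '(': depth becomes 3
  Position 7 ')': depth becomes 2
  Position 8 '(': depth becomes 3
  Position 9 ')': depth becomes 2
  Position 10 ')': depth becomes 1
  Position 11 '(': depth becomes 2
  Position 12 ')': depth becomes 1
  Position 13 '(': depth becomes 2
  Position 14 '(': depth becomes 3
  Position 15 '(': depth becomes 4
  Position 16 ')': depth becomes 3
  Position 17 '(': depth becomes 4
  Position 18 ')': depth becomes 3
  Position 19 ')': depth becomes 2
  Position 20 '(': depth becomes 3
  Position 21 '(': depth becomes 4
  Position 22 ')': depth becomes 3
  Position 23 ')': depth becomes 2
  Position 24 ')': depth becomes 1
  Position 25 ')': depth becomes 0
Maximum depth reached: 4

4


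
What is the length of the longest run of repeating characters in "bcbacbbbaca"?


Input: "bcbacbbbaca"
Scanning for longest run:
  Position 1 ('c'): new char, reset run to 1
  Position 2 ('b'): new char, reset run to 1
  Position 3 ('a'): new char, reset run to 1
  Position 4 ('c'): new char, reset run to 1
  Position 5 ('b'): new char, reset run to 1
  Position 6 ('b'): continues run of 'b', length=2
  Position 7 ('b'): continues run of 'b', length=3
  Position 8 ('a'): new char, reset run to 1
  Position 9 ('c'): new char, reset run to 1
  Position 10 ('a'): new char, reset run to 1
Longest run: 'b' with length 3

3


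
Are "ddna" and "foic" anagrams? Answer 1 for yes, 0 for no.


Strings: "ddna", "foic"
Sorted first:  addn
Sorted second: cfio
Differ at position 0: 'a' vs 'c' => not anagrams

0


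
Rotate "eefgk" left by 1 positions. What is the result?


Input: "eefgk", rotate left by 1
First 1 characters: "e"
Remaining characters: "efgk"
Concatenate remaining + first: "efgk" + "e" = "efgke"

efgke


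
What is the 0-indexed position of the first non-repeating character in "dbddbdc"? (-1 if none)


Input: dbddbdc
Character frequencies:
  'b': 2
  'c': 1
  'd': 4
Scanning left to right for freq == 1:
  Position 0 ('d'): freq=4, skip
  Position 1 ('b'): freq=2, skip
  Position 2 ('d'): freq=4, skip
  Position 3 ('d'): freq=4, skip
  Position 4 ('b'): freq=2, skip
  Position 5 ('d'): freq=4, skip
  Position 6 ('c'): unique! => answer = 6

6


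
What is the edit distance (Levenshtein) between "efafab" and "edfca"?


Computing edit distance: "efafab" -> "edfca"
DP table:
           e    d    f    c    a
      0    1    2    3    4    5
  e   1    0    1    2    3    4
  f   2    1    1    1    2    3
  a   3    2    2    2    2    2
  f   4    3    3    2    3    3
  a   5    4    4    3    3    3
  b   6    5    5    4    4    4
Edit distance = dp[6][5] = 4

4


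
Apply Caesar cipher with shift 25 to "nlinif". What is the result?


Caesar cipher: shift "nlinif" by 25
  'n' (pos 13) + 25 = pos 12 = 'm'
  'l' (pos 11) + 25 = pos 10 = 'k'
  'i' (pos 8) + 25 = pos 7 = 'h'
  'n' (pos 13) + 25 = pos 12 = 'm'
  'i' (pos 8) + 25 = pos 7 = 'h'
  'f' (pos 5) + 25 = pos 4 = 'e'
Result: mkhmhe

mkhmhe


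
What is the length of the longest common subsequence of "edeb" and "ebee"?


LCS of "edeb" and "ebee"
DP table:
           e    b    e    e
      0    0    0    0    0
  e   0    1    1    1    1
  d   0    1    1    1    1
  e   0    1    1    2    2
  b   0    1    2    2    2
LCS length = dp[4][4] = 2

2


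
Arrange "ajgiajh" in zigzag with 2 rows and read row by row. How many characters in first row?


Zigzag "ajgiajh" into 2 rows:
Placing characters:
  'a' => row 0
  'j' => row 1
  'g' => row 0
  'i' => row 1
  'a' => row 0
  'j' => row 1
  'h' => row 0
Rows:
  Row 0: "agah"
  Row 1: "jij"
First row length: 4

4


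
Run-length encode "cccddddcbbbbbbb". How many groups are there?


Input: cccddddcbbbbbbb
Scanning for consecutive runs:
  Group 1: 'c' x 3 (positions 0-2)
  Group 2: 'd' x 4 (positions 3-6)
  Group 3: 'c' x 1 (positions 7-7)
  Group 4: 'b' x 7 (positions 8-14)
Total groups: 4

4


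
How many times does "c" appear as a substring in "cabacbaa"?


Searching for "c" in "cabacbaa"
Scanning each position:
  Position 0: "c" => MATCH
  Position 1: "a" => no
  Position 2: "b" => no
  Position 3: "a" => no
  Position 4: "c" => MATCH
  Position 5: "b" => no
  Position 6: "a" => no
  Position 7: "a" => no
Total occurrences: 2

2


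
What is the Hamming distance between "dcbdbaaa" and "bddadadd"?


Comparing "dcbdbaaa" and "bddadadd" position by position:
  Position 0: 'd' vs 'b' => differ
  Position 1: 'c' vs 'd' => differ
  Position 2: 'b' vs 'd' => differ
  Position 3: 'd' vs 'a' => differ
  Position 4: 'b' vs 'd' => differ
  Position 5: 'a' vs 'a' => same
  Position 6: 'a' vs 'd' => differ
  Position 7: 'a' vs 'd' => differ
Total differences (Hamming distance): 7

7


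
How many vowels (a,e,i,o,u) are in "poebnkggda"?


Input: poebnkggda
Checking each character:
  'p' at position 0: consonant
  'o' at position 1: vowel (running total: 1)
  'e' at position 2: vowel (running total: 2)
  'b' at position 3: consonant
  'n' at position 4: consonant
  'k' at position 5: consonant
  'g' at position 6: consonant
  'g' at position 7: consonant
  'd' at position 8: consonant
  'a' at position 9: vowel (running total: 3)
Total vowels: 3

3


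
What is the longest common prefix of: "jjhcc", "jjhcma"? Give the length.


Words: jjhcc, jjhcma
  Position 0: all 'j' => match
  Position 1: all 'j' => match
  Position 2: all 'h' => match
  Position 3: all 'c' => match
  Position 4: ('c', 'm') => mismatch, stop
LCP = "jjhc" (length 4)

4


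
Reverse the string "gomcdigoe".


Input: gomcdigoe
Reading characters right to left:
  Position 8: 'e'
  Position 7: 'o'
  Position 6: 'g'
  Position 5: 'i'
  Position 4: 'd'
  Position 3: 'c'
  Position 2: 'm'
  Position 1: 'o'
  Position 0: 'g'
Reversed: eogidcmog

eogidcmog


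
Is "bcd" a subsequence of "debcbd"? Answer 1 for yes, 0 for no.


Check if "bcd" is a subsequence of "debcbd"
Greedy scan:
  Position 0 ('d'): no match needed
  Position 1 ('e'): no match needed
  Position 2 ('b'): matches sub[0] = 'b'
  Position 3 ('c'): matches sub[1] = 'c'
  Position 4 ('b'): no match needed
  Position 5 ('d'): matches sub[2] = 'd'
All 3 characters matched => is a subsequence

1


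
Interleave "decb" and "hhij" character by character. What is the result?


Interleaving "decb" and "hhij":
  Position 0: 'd' from first, 'h' from second => "dh"
  Position 1: 'e' from first, 'h' from second => "eh"
  Position 2: 'c' from first, 'i' from second => "ci"
  Position 3: 'b' from first, 'j' from second => "bj"
Result: dhehcibj

dhehcibj


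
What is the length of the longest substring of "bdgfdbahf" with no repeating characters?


Input: "bdgfdbahf"
Sliding window (track last position of each char):
  Position 0 ('b'): window [0,0] length 1 -- new best
  Position 1 ('d'): window [0,1] length 2 -- new best
  Position 2 ('g'): window [0,2] length 3 -- new best
  Position 3 ('f'): window [0,3] length 4 -- new best
  Position 4 ('d'): repeat (last at 1), move window start to 2
  Position 4 ('d'): window [2,4] length 3
  Position 5 ('b'): window [2,5] length 4
  Position 6 ('a'): window [2,6] length 5 -- new best
  Position 7 ('h'): window [2,7] length 6 -- new best
  Position 8 ('f'): repeat (last at 3), move window start to 4
  Position 8 ('f'): window [4,8] length 5
Longest substring with no repeats: "gfdbah" with length 6

6


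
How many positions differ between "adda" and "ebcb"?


Comparing "adda" and "ebcb" position by position:
  Position 0: 'a' vs 'e' => DIFFER
  Position 1: 'd' vs 'b' => DIFFER
  Position 2: 'd' vs 'c' => DIFFER
  Position 3: 'a' vs 'b' => DIFFER
Positions that differ: 4

4


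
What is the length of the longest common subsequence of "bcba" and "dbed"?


LCS of "bcba" and "dbed"
DP table:
           d    b    e    d
      0    0    0    0    0
  b   0    0    1    1    1
  c   0    0    1    1    1
  b   0    0    1    1    1
  a   0    0    1    1    1
LCS length = dp[4][4] = 1

1


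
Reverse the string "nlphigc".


Input: nlphigc
Reading characters right to left:
  Position 6: 'c'
  Position 5: 'g'
  Position 4: 'i'
  Position 3: 'h'
  Position 2: 'p'
  Position 1: 'l'
  Position 0: 'n'
Reversed: cgihpln

cgihpln


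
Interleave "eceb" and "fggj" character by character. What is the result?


Interleaving "eceb" and "fggj":
  Position 0: 'e' from first, 'f' from second => "ef"
  Position 1: 'c' from first, 'g' from second => "cg"
  Position 2: 'e' from first, 'g' from second => "eg"
  Position 3: 'b' from first, 'j' from second => "bj"
Result: efcgegbj

efcgegbj


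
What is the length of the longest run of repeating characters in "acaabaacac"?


Input: "acaabaacac"
Scanning for longest run:
  Position 1 ('c'): new char, reset run to 1
  Position 2 ('a'): new char, reset run to 1
  Position 3 ('a'): continues run of 'a', length=2
  Position 4 ('b'): new char, reset run to 1
  Position 5 ('a'): new char, reset run to 1
  Position 6 ('a'): continues run of 'a', length=2
  Position 7 ('c'): new char, reset run to 1
  Position 8 ('a'): new char, reset run to 1
  Position 9 ('c'): new char, reset run to 1
Longest run: 'a' with length 2

2


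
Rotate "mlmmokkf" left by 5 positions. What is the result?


Input: "mlmmokkf", rotate left by 5
First 5 characters: "mlmmo"
Remaining characters: "kkf"
Concatenate remaining + first: "kkf" + "mlmmo" = "kkfmlmmo"

kkfmlmmo


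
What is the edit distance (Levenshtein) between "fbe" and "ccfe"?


Computing edit distance: "fbe" -> "ccfe"
DP table:
           c    c    f    e
      0    1    2    3    4
  f   1    1    2    2    3
  b   2    2    2    3    3
  e   3    3    3    3    3
Edit distance = dp[3][4] = 3

3


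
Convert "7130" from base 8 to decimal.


Input: "7130" in base 8
Positional expansion:
  Digit '7' (value 7) x 8^3 = 3584
  Digit '1' (value 1) x 8^2 = 64
  Digit '3' (value 3) x 8^1 = 24
  Digit '0' (value 0) x 8^0 = 0
Sum = 3672

3672


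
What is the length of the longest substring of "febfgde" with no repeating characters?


Input: "febfgde"
Sliding window (track last position of each char):
  Position 0 ('f'): window [0,0] length 1 -- new best
  Position 1 ('e'): window [0,1] length 2 -- new best
  Position 2 ('b'): window [0,2] length 3 -- new best
  Position 3 ('f'): repeat (last at 0), move window start to 1
  Position 3 ('f'): window [1,3] length 3
  Position 4 ('g'): window [1,4] length 4 -- new best
  Position 5 ('d'): window [1,5] length 5 -- new best
  Position 6 ('e'): repeat (last at 1), move window start to 2
  Position 6 ('e'): window [2,6] length 5
Longest substring with no repeats: "ebfgd" with length 5

5


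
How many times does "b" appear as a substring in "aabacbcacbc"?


Searching for "b" in "aabacbcacbc"
Scanning each position:
  Position 0: "a" => no
  Position 1: "a" => no
  Position 2: "b" => MATCH
  Position 3: "a" => no
  Position 4: "c" => no
  Position 5: "b" => MATCH
  Position 6: "c" => no
  Position 7: "a" => no
  Position 8: "c" => no
  Position 9: "b" => MATCH
  Position 10: "c" => no
Total occurrences: 3

3


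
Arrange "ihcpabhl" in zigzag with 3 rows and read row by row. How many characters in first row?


Zigzag "ihcpabhl" into 3 rows:
Placing characters:
  'i' => row 0
  'h' => row 1
  'c' => row 2
  'p' => row 1
  'a' => row 0
  'b' => row 1
  'h' => row 2
  'l' => row 1
Rows:
  Row 0: "ia"
  Row 1: "hpbl"
  Row 2: "ch"
First row length: 2

2


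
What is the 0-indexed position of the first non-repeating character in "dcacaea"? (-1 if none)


Input: dcacaea
Character frequencies:
  'a': 3
  'c': 2
  'd': 1
  'e': 1
Scanning left to right for freq == 1:
  Position 0 ('d'): unique! => answer = 0

0


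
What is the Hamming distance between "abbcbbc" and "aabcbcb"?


Comparing "abbcbbc" and "aabcbcb" position by position:
  Position 0: 'a' vs 'a' => same
  Position 1: 'b' vs 'a' => differ
  Position 2: 'b' vs 'b' => same
  Position 3: 'c' vs 'c' => same
  Position 4: 'b' vs 'b' => same
  Position 5: 'b' vs 'c' => differ
  Position 6: 'c' vs 'b' => differ
Total differences (Hamming distance): 3

3


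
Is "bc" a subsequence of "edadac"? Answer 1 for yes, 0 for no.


Check if "bc" is a subsequence of "edadac"
Greedy scan:
  Position 0 ('e'): no match needed
  Position 1 ('d'): no match needed
  Position 2 ('a'): no match needed
  Position 3 ('d'): no match needed
  Position 4 ('a'): no match needed
  Position 5 ('c'): no match needed
Only matched 0/2 characters => not a subsequence

0


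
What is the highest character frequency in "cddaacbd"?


Input: cddaacbd
Character counts:
  'a': 2
  'b': 1
  'c': 2
  'd': 3
Maximum frequency: 3

3


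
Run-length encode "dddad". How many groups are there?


Input: dddad
Scanning for consecutive runs:
  Group 1: 'd' x 3 (positions 0-2)
  Group 2: 'a' x 1 (positions 3-3)
  Group 3: 'd' x 1 (positions 4-4)
Total groups: 3

3


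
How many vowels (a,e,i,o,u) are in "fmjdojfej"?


Input: fmjdojfej
Checking each character:
  'f' at position 0: consonant
  'm' at position 1: consonant
  'j' at position 2: consonant
  'd' at position 3: consonant
  'o' at position 4: vowel (running total: 1)
  'j' at position 5: consonant
  'f' at position 6: consonant
  'e' at position 7: vowel (running total: 2)
  'j' at position 8: consonant
Total vowels: 2

2


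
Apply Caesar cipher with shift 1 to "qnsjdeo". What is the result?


Caesar cipher: shift "qnsjdeo" by 1
  'q' (pos 16) + 1 = pos 17 = 'r'
  'n' (pos 13) + 1 = pos 14 = 'o'
  's' (pos 18) + 1 = pos 19 = 't'
  'j' (pos 9) + 1 = pos 10 = 'k'
  'd' (pos 3) + 1 = pos 4 = 'e'
  'e' (pos 4) + 1 = pos 5 = 'f'
  'o' (pos 14) + 1 = pos 15 = 'p'
Result: rotkefp

rotkefp


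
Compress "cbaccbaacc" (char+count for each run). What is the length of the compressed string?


Input: cbaccbaacc
Runs:
  'c' x 1 => "c1"
  'b' x 1 => "b1"
  'a' x 1 => "a1"
  'c' x 2 => "c2"
  'b' x 1 => "b1"
  'a' x 2 => "a2"
  'c' x 2 => "c2"
Compressed: "c1b1a1c2b1a2c2"
Compressed length: 14

14


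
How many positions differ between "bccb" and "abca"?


Comparing "bccb" and "abca" position by position:
  Position 0: 'b' vs 'a' => DIFFER
  Position 1: 'c' vs 'b' => DIFFER
  Position 2: 'c' vs 'c' => same
  Position 3: 'b' vs 'a' => DIFFER
Positions that differ: 3

3


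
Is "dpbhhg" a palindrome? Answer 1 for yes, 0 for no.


Input: dpbhhg
Reversed: ghhbpd
  Compare pos 0 ('d') with pos 5 ('g'): MISMATCH
  Compare pos 1 ('p') with pos 4 ('h'): MISMATCH
  Compare pos 2 ('b') with pos 3 ('h'): MISMATCH
Result: not a palindrome

0


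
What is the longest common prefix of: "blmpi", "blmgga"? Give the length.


Words: blmpi, blmgga
  Position 0: all 'b' => match
  Position 1: all 'l' => match
  Position 2: all 'm' => match
  Position 3: ('p', 'g') => mismatch, stop
LCP = "blm" (length 3)

3


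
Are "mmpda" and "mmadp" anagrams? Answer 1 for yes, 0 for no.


Strings: "mmpda", "mmadp"
Sorted first:  admmp
Sorted second: admmp
Sorted forms match => anagrams

1


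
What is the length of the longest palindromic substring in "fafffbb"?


Input: "fafffbb"
Checking substrings for palindromes:
  [0:3] "faf" (len 3) => palindrome
  [2:5] "fff" (len 3) => palindrome
  [2:4] "ff" (len 2) => palindrome
  [3:5] "ff" (len 2) => palindrome
  [5:7] "bb" (len 2) => palindrome
Longest palindromic substring: "faf" with length 3

3


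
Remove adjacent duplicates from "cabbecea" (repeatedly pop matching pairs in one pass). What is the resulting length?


Input: cabbecea
Stack-based adjacent duplicate removal:
  Read 'c': push. Stack: c
  Read 'a': push. Stack: ca
  Read 'b': push. Stack: cab
  Read 'b': matches stack top 'b' => pop. Stack: ca
  Read 'e': push. Stack: cae
  Read 'c': push. Stack: caec
  Read 'e': push. Stack: caece
  Read 'a': push. Stack: caecea
Final stack: "caecea" (length 6)

6


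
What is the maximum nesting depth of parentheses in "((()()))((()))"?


Input: "((()()))((()))"
Tracking depth:
  Position 0 '(': depth becomes 1
  Position 1 '(': depth becomes 2
  Position 2 '(': depth becomes 3
  Position 3 ')': depth becomes 2
  Position 4 '(': depth becomes 3
  Position 5 ')': depth becomes 2
  Position 6 ')': depth becomes 1
  Position 7 ')': depth becomes 0
  Position 8 '(': depth becomes 1
  Position 9 '(': depth becomes 2
  Position 10 '(': depth becomes 3
  Position 11 ')': depth becomes 2
  Position 12 ')': depth becomes 1
  Position 13 ')': depth becomes 0
Maximum depth reached: 3

3


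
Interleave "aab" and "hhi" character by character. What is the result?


Interleaving "aab" and "hhi":
  Position 0: 'a' from first, 'h' from second => "ah"
  Position 1: 'a' from first, 'h' from second => "ah"
  Position 2: 'b' from first, 'i' from second => "bi"
Result: ahahbi

ahahbi


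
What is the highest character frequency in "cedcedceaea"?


Input: cedcedceaea
Character counts:
  'a': 2
  'c': 3
  'd': 2
  'e': 4
Maximum frequency: 4

4


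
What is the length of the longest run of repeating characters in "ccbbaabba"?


Input: "ccbbaabba"
Scanning for longest run:
  Position 1 ('c'): continues run of 'c', length=2
  Position 2 ('b'): new char, reset run to 1
  Position 3 ('b'): continues run of 'b', length=2
  Position 4 ('a'): new char, reset run to 1
  Position 5 ('a'): continues run of 'a', length=2
  Position 6 ('b'): new char, reset run to 1
  Position 7 ('b'): continues run of 'b', length=2
  Position 8 ('a'): new char, reset run to 1
Longest run: 'c' with length 2

2


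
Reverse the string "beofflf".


Input: beofflf
Reading characters right to left:
  Position 6: 'f'
  Position 5: 'l'
  Position 4: 'f'
  Position 3: 'f'
  Position 2: 'o'
  Position 1: 'e'
  Position 0: 'b'
Reversed: flffoeb

flffoeb


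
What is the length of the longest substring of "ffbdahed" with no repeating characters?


Input: "ffbdahed"
Sliding window (track last position of each char):
  Position 0 ('f'): window [0,0] length 1 -- new best
  Position 1 ('f'): repeat (last at 0), move window start to 1
  Position 1 ('f'): window [1,1] length 1
  Position 2 ('b'): window [1,2] length 2 -- new best
  Position 3 ('d'): window [1,3] length 3 -- new best
  Position 4 ('a'): window [1,4] length 4 -- new best
  Position 5 ('h'): window [1,5] length 5 -- new best
  Position 6 ('e'): window [1,6] length 6 -- new best
  Position 7 ('d'): repeat (last at 3), move window start to 4
  Position 7 ('d'): window [4,7] length 4
Longest substring with no repeats: "fbdahe" with length 6

6


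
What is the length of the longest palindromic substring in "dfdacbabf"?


Input: "dfdacbabf"
Checking substrings for palindromes:
  [0:3] "dfd" (len 3) => palindrome
  [5:8] "bab" (len 3) => palindrome
Longest palindromic substring: "dfd" with length 3

3


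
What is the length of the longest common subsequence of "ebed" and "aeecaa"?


LCS of "ebed" and "aeecaa"
DP table:
           a    e    e    c    a    a
      0    0    0    0    0    0    0
  e   0    0    1    1    1    1    1
  b   0    0    1    1    1    1    1
  e   0    0    1    2    2    2    2
  d   0    0    1    2    2    2    2
LCS length = dp[4][6] = 2

2


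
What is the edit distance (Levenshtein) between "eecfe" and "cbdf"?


Computing edit distance: "eecfe" -> "cbdf"
DP table:
           c    b    d    f
      0    1    2    3    4
  e   1    1    2    3    4
  e   2    2    2    3    4
  c   3    2    3    3    4
  f   4    3    3    4    3
  e   5    4    4    4    4
Edit distance = dp[5][4] = 4

4


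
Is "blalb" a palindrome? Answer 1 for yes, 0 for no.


Input: blalb
Reversed: blalb
  Compare pos 0 ('b') with pos 4 ('b'): match
  Compare pos 1 ('l') with pos 3 ('l'): match
Result: palindrome

1


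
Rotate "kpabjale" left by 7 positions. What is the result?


Input: "kpabjale", rotate left by 7
First 7 characters: "kpabjal"
Remaining characters: "e"
Concatenate remaining + first: "e" + "kpabjal" = "ekpabjal"

ekpabjal


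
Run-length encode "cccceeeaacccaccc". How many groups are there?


Input: cccceeeaacccaccc
Scanning for consecutive runs:
  Group 1: 'c' x 4 (positions 0-3)
  Group 2: 'e' x 3 (positions 4-6)
  Group 3: 'a' x 2 (positions 7-8)
  Group 4: 'c' x 3 (positions 9-11)
  Group 5: 'a' x 1 (positions 12-12)
  Group 6: 'c' x 3 (positions 13-15)
Total groups: 6

6


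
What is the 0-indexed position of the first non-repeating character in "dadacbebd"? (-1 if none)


Input: dadacbebd
Character frequencies:
  'a': 2
  'b': 2
  'c': 1
  'd': 3
  'e': 1
Scanning left to right for freq == 1:
  Position 0 ('d'): freq=3, skip
  Position 1 ('a'): freq=2, skip
  Position 2 ('d'): freq=3, skip
  Position 3 ('a'): freq=2, skip
  Position 4 ('c'): unique! => answer = 4

4


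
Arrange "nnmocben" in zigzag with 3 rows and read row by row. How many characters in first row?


Zigzag "nnmocben" into 3 rows:
Placing characters:
  'n' => row 0
  'n' => row 1
  'm' => row 2
  'o' => row 1
  'c' => row 0
  'b' => row 1
  'e' => row 2
  'n' => row 1
Rows:
  Row 0: "nc"
  Row 1: "nobn"
  Row 2: "me"
First row length: 2

2


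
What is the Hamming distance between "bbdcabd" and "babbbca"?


Comparing "bbdcabd" and "babbbca" position by position:
  Position 0: 'b' vs 'b' => same
  Position 1: 'b' vs 'a' => differ
  Position 2: 'd' vs 'b' => differ
  Position 3: 'c' vs 'b' => differ
  Position 4: 'a' vs 'b' => differ
  Position 5: 'b' vs 'c' => differ
  Position 6: 'd' vs 'a' => differ
Total differences (Hamming distance): 6

6


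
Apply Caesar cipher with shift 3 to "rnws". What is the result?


Caesar cipher: shift "rnws" by 3
  'r' (pos 17) + 3 = pos 20 = 'u'
  'n' (pos 13) + 3 = pos 16 = 'q'
  'w' (pos 22) + 3 = pos 25 = 'z'
  's' (pos 18) + 3 = pos 21 = 'v'
Result: uqzv

uqzv


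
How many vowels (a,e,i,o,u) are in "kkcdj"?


Input: kkcdj
Checking each character:
  'k' at position 0: consonant
  'k' at position 1: consonant
  'c' at position 2: consonant
  'd' at position 3: consonant
  'j' at position 4: consonant
Total vowels: 0

0


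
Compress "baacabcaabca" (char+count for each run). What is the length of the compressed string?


Input: baacabcaabca
Runs:
  'b' x 1 => "b1"
  'a' x 2 => "a2"
  'c' x 1 => "c1"
  'a' x 1 => "a1"
  'b' x 1 => "b1"
  'c' x 1 => "c1"
  'a' x 2 => "a2"
  'b' x 1 => "b1"
  'c' x 1 => "c1"
  'a' x 1 => "a1"
Compressed: "b1a2c1a1b1c1a2b1c1a1"
Compressed length: 20

20


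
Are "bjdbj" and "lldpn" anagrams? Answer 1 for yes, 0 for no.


Strings: "bjdbj", "lldpn"
Sorted first:  bbdjj
Sorted second: dllnp
Differ at position 0: 'b' vs 'd' => not anagrams

0


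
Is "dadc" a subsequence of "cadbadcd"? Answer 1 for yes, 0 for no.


Check if "dadc" is a subsequence of "cadbadcd"
Greedy scan:
  Position 0 ('c'): no match needed
  Position 1 ('a'): no match needed
  Position 2 ('d'): matches sub[0] = 'd'
  Position 3 ('b'): no match needed
  Position 4 ('a'): matches sub[1] = 'a'
  Position 5 ('d'): matches sub[2] = 'd'
  Position 6 ('c'): matches sub[3] = 'c'
  Position 7 ('d'): no match needed
All 4 characters matched => is a subsequence

1


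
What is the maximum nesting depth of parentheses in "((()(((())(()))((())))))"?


Input: "((()(((())(()))((())))))"
Tracking depth:
  Position 0 '(': depth becomes 1
  Position 1 '(': depth becomes 2
  Position 2 '(': depth becomes 3
  Position 3 ')': depth becomes 2
  Position 4 '(': depth becomes 3
  Position 5 '(': depth becomes 4
  Position 6 '(': depth becomes 5
  Position 7 '(': depth becomes 6
  Position 8 ')': depth becomes 5
  Position 9 ')': depth becomes 4
  Position 10 '(': depth becomes 5
  Position 11 '(': depth becomes 6
  Position 12 ')': depth becomes 5
  Position 13 ')': depth becomes 4
  Position 14 ')': depth becomes 3
  Position 15 '(': depth becomes 4
  Position 16 '(': depth becomes 5
  Position 17 '(': depth becomes 6
  Position 18 ')': depth becomes 5
  Position 19 ')': depth becomes 4
  Position 20 ')': depth becomes 3
  Position 21 ')': depth becomes 2
  Position 22 ')': depth becomes 1
  Position 23 ')': depth becomes 0
Maximum depth reached: 6

6


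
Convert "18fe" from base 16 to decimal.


Input: "18fe" in base 16
Positional expansion:
  Digit '1' (value 1) x 16^3 = 4096
  Digit '8' (value 8) x 16^2 = 2048
  Digit 'f' (value 15) x 16^1 = 240
  Digit 'e' (value 14) x 16^0 = 14
Sum = 6398

6398


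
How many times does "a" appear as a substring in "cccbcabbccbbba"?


Searching for "a" in "cccbcabbccbbba"
Scanning each position:
  Position 0: "c" => no
  Position 1: "c" => no
  Position 2: "c" => no
  Position 3: "b" => no
  Position 4: "c" => no
  Position 5: "a" => MATCH
  Position 6: "b" => no
  Position 7: "b" => no
  Position 8: "c" => no
  Position 9: "c" => no
  Position 10: "b" => no
  Position 11: "b" => no
  Position 12: "b" => no
  Position 13: "a" => MATCH
Total occurrences: 2

2
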